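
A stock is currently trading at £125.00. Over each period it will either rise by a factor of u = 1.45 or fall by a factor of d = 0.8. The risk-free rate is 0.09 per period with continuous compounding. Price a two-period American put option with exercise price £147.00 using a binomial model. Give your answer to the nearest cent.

Risk-neutral probability p = (e^0.09 − 0.8)/(1.45 − 0.8) = 0.2942/0.6500 = 0.4526
Terminal stock prices: S_uu = 262.8, S_ud = 145, S_dd = 80
Terminal payoffs (K − S): max(-115.8, 0) = 0, max(2, 0) = 2, max(67, 0) = 67
Node u (S = 181.2): continuation = e^(−0.09)·[0.4526·0.0000 + 0.5474·2.0000] = 1.0006; exercise value = 0.0000 ≤ continuation, so V_u = 1.0006
Node d (S = 100): continuation = e^(−0.09)·[0.4526·2.0000 + 0.5474·67.0000] = 34.3479; exercise value = 47.0000 > continuation, so V_d = 47.0000 (exercise)
Node 0 (S = 125): continuation = e^(−0.09)·[0.4526·1.0006 + 0.5474·47.0000] = 23.9284; exercise value = 22.0000 ≤ continuation, so V_0 = 23.9284

£23.93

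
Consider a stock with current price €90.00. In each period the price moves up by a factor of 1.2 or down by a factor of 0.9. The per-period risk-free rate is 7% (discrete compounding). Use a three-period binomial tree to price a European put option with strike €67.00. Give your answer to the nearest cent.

Risk-neutral probability p = (1 + 0.07 − 0.9)/(1.2 − 0.9) = 0.1700/0.3000 = 0.5667
Terminal stock prices: S_uuu = 155.5, S_uud = 116.6, S_udd = 87.48, S_ddd = 65.61
Terminal payoffs (K − S): max(-88.52, 0) = 0, max(-49.64, 0) = 0, max(-20.48, 0) = 0, max(1.39, 0) = 1.39
Node uu (S = 129.6): V_uu = 1/1.07·[0.5667·0.0000 + 0.4333·0.0000] = 0.0000
Node ud (S = 97.2): V_ud = 1/1.07·[0.5667·0.0000 + 0.4333·0.0000] = 0.0000
Node dd (S = 72.9): V_dd = 1/1.07·[0.5667·0.0000 + 0.4333·1.3900] = 0.5629
Node u (S = 108): V_u = 1/1.07·[0.5667·0.0000 + 0.4333·0.0000] = 0.0000
Node d (S = 81): V_d = 1/1.07·[0.5667·0.0000 + 0.4333·0.5629] = 0.2280
Node 0 (S = 90): V_0 = 1/1.07·[0.5667·0.0000 + 0.4333·0.2280] = 0.0923

€0.09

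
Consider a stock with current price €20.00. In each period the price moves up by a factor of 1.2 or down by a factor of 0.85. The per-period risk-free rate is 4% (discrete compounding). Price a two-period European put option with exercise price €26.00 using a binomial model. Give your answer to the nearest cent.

€4.80

Risk-neutral probability p = (1 + 0.04 − 0.85)/(1.2 − 0.85) = 0.1900/0.3500 = 0.5429
Terminal stock prices: S_uu = 28.8, S_ud = 20.4, S_dd = 14.45
Terminal payoffs (K − S): max(-2.8, 0) = 0, max(5.6, 0) = 5.6, max(11.55, 0) = 11.55
Node u (S = 24): V_u = 1/1.04·[0.5429·0.0000 + 0.4571·5.6000] = 2.4615
Node d (S = 17): V_d = 1/1.04·[0.5429·5.6000 + 0.4571·11.5500] = 8.0000
Node 0 (S = 20): V_0 = 1/1.04·[0.5429·2.4615 + 0.4571·8.0000] = 4.8014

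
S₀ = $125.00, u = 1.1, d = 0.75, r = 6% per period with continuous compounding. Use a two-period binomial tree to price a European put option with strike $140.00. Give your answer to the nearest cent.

$7.09

Risk-neutral probability p = (e^0.06 − 0.75)/(1.1 − 0.75) = 0.3118/0.3500 = 0.8910
Terminal stock prices: S_uu = 151.3, S_ud = 103.1, S_dd = 70.31
Terminal payoffs (K − S): max(-11.25, 0) = 0, max(36.88, 0) = 36.88, max(69.69, 0) = 69.69
Node u (S = 137.5): V_u = e^(−0.06)·[0.8910·0.0000 + 0.1090·36.8750] = 3.7866
Node d (S = 93.75): V_d = e^(−0.06)·[0.8910·36.8750 + 0.1090·69.6875] = 38.0970
Node 0 (S = 125): V_0 = e^(−0.06)·[0.8910·3.7866 + 0.1090·38.0970] = 7.0894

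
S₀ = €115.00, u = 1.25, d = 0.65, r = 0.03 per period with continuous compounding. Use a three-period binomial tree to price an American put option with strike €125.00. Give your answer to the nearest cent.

€25.84

Risk-neutral probability p = (e^0.03 − 0.65)/(1.25 − 0.65) = 0.3805/0.6000 = 0.6341
Terminal stock prices: S_uuu = 224.6, S_uud = 116.8, S_udd = 60.73, S_ddd = 31.58
Terminal payoffs (K − S): max(-99.61, 0) = 0, max(8.203, 0) = 8.203, max(64.27, 0) = 64.27, max(93.42, 0) = 93.42
Node uu (S = 179.7): continuation = e^(−0.03)·[0.6341·0.0000 + 0.3659·8.2031] = 2.9129; exercise value = 0.0000 ≤ continuation, so V_uu = 2.9129
Node ud (S = 93.44): continuation = e^(−0.03)·[0.6341·8.2031 + 0.3659·64.2656] = 27.8682; exercise value = 31.5625 > continuation, so V_ud = 31.5625 (exercise)
Node dd (S = 48.59): continuation = e^(−0.03)·[0.6341·64.2656 + 0.3659·93.4181] = 72.7182; exercise value = 76.4125 > continuation, so V_dd = 76.4125 (exercise)
Node u (S = 143.8): continuation = e^(−0.03)·[0.6341·2.9129 + 0.3659·31.5625] = 13.0001; exercise value = 0.0000 ≤ continuation, so V_u = 13.0001
Node d (S = 74.75): continuation = e^(−0.03)·[0.6341·31.5625 + 0.3659·76.4125] = 46.5557; exercise value = 50.2500 > continuation, so V_d = 50.2500 (exercise)
Node 0 (S = 115): continuation = e^(−0.03)·[0.6341·13.0001 + 0.3659·50.2500] = 25.8432; exercise value = 10.0000 ≤ continuation, so V_0 = 25.8432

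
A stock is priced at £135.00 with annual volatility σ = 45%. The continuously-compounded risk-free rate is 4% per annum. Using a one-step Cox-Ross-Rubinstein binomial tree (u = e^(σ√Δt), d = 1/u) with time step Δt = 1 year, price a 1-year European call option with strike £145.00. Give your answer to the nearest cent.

£27.77

CRR parameters: u = e^(σ√Δt) = e^(0.45·√1) = 1.5683, d = 1/u = 0.6376
Per-period rate: rΔt = 0.04·1 = 0.04, so R = e^0.04 = 1.0408
Risk-neutral probability p = (e^0.04 − 0.6376)/(1.5683 − 0.6376) = 0.4032/0.9307 = 0.4332
Terminal stock prices: S_u = 211.7, S_d = 86.08
Terminal payoffs (S − K): max(66.72, 0) = 66.72, max(-58.92, 0) = 0
Node 0 (S = 135): V_0 = e^(−0.04)·[0.4332·66.7221 + 0.5668·0.0000] = 27.7714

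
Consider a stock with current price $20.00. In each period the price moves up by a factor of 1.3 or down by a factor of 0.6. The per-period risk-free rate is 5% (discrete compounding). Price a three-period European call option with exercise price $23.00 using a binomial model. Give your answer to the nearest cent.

Risk-neutral probability p = (1 + 0.05 − 0.6)/(1.3 − 0.6) = 0.4500/0.7000 = 0.6429
Terminal stock prices: S_uuu = 43.94, S_uud = 20.28, S_udd = 9.36, S_ddd = 4.32
Terminal payoffs (S − K): max(20.94, 0) = 20.94, max(-2.72, 0) = 0, max(-13.64, 0) = 0, max(-18.68, 0) = 0
Node uu (S = 33.8): V_uu = 1/1.05·[0.6429·20.9400 + 0.3571·0.0000] = 12.8204
Node ud (S = 15.6): V_ud = 1/1.05·[0.6429·0.0000 + 0.3571·0.0000] = 0.0000
Node dd (S = 7.2): V_dd = 1/1.05·[0.6429·0.0000 + 0.3571·0.0000] = 0.0000
Node u (S = 26): V_u = 1/1.05·[0.6429·12.8204 + 0.3571·0.0000] = 7.8492
Node d (S = 12): V_d = 1/1.05·[0.6429·0.0000 + 0.3571·0.0000] = 0.0000
Node 0 (S = 20): V_0 = 1/1.05·[0.6429·7.8492 + 0.3571·0.0000] = 4.8057

$4.81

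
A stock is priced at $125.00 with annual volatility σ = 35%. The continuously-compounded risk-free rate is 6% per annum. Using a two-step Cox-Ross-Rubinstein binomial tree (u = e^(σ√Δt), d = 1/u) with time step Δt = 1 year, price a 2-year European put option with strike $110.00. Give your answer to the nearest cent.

CRR parameters: u = e^(σ√Δt) = e^(0.35·√1) = 1.4191, d = 1/u = 0.7047
Per-period rate: rΔt = 0.06·1 = 0.06, so R = e^0.06 = 1.0618
Risk-neutral probability p = (e^0.06 − 0.7047)/(1.4191 − 0.7047) = 0.3571/0.7144 = 0.4999
Terminal stock prices: S_uu = 251.7, S_ud = 125, S_dd = 62.07
Terminal payoffs (K − S): max(-141.7, 0) = 0, max(-15, 0) = 0, max(47.93, 0) = 47.93
Node u (S = 177.4): V_u = e^(−0.06)·[0.4999·0.0000 + 0.5001·0.0000] = 0.0000
Node d (S = 88.09): V_d = e^(−0.06)·[0.4999·0.0000 + 0.5001·47.9268] = 22.5705
Node 0 (S = 125): V_0 = e^(−0.06)·[0.4999·0.0000 + 0.5001·22.5705] = 10.6293

$10.63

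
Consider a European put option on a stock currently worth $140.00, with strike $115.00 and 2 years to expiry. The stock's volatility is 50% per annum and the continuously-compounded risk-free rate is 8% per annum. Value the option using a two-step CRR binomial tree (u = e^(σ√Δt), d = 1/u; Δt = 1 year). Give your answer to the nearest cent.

$15.93

CRR parameters: u = e^(σ√Δt) = e^(0.5·√1) = 1.6487, d = 1/u = 0.6065
Per-period rate: rΔt = 0.08·1 = 0.08, so R = e^0.08 = 1.0833
Risk-neutral probability p = (e^0.08 − 0.6065)/(1.6487 − 0.6065) = 0.4768/1.0422 = 0.4575
Terminal stock prices: S_uu = 380.6, S_ud = 140, S_dd = 51.5
Terminal payoffs (K − S): max(-265.6, 0) = 0, max(-25, 0) = 0, max(63.5, 0) = 63.5
Node u (S = 230.8): V_u = e^(−0.08)·[0.4575·0.0000 + 0.5425·0.0000] = 0.0000
Node d (S = 84.91): V_d = e^(−0.08)·[0.4575·0.0000 + 0.5425·63.4969] = 31.8012
Node 0 (S = 140): V_0 = e^(−0.08)·[0.4575·0.0000 + 0.5425·31.8012] = 15.9270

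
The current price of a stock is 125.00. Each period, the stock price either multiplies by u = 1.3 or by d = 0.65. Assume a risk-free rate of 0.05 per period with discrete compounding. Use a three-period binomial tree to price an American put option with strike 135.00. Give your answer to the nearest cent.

25.99

Risk-neutral probability p = (1 + 0.05 − 0.65)/(1.3 − 0.65) = 0.4000/0.6500 = 0.6154
Terminal stock prices: S_uuu = 274.6, S_uud = 137.3, S_udd = 68.66, S_ddd = 34.33
Terminal payoffs (K − S): max(-139.6, 0) = 0, max(-2.313, 0) = 0, max(66.34, 0) = 66.34, max(100.7, 0) = 100.7
Node uu (S = 211.3): continuation = 1/1.05·[0.6154·0.0000 + 0.3846·0.0000] = 0.0000; exercise value = 0.0000 ≤ continuation, so V_uu = 0.0000
Node ud (S = 105.6): continuation = 1/1.05·[0.6154·0.0000 + 0.3846·66.3438] = 24.3017; exercise value = 29.3750 > continuation, so V_ud = 29.3750 (exercise)
Node dd (S = 52.81): continuation = 1/1.05·[0.6154·66.3438 + 0.3846·100.6719] = 75.7589; exercise value = 82.1875 > continuation, so V_dd = 82.1875 (exercise)
Node u (S = 162.5): continuation = 1/1.05·[0.6154·0.0000 + 0.3846·29.3750] = 10.7601; exercise value = 0.0000 ≤ continuation, so V_u = 10.7601
Node d (S = 81.25): continuation = 1/1.05·[0.6154·29.3750 + 0.3846·82.1875] = 47.3214; exercise value = 53.7500 > continuation, so V_d = 53.7500 (exercise)
Node 0 (S = 125): continuation = 1/1.05·[0.6154·10.7601 + 0.3846·53.7500] = 25.9949; exercise value = 10.0000 ≤ continuation, so V_0 = 25.9949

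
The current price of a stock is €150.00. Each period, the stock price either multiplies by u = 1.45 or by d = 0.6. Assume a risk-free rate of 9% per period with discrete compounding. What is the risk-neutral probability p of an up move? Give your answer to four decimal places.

Risk-neutral probability p = (1 + 0.09 − 0.6)/(1.45 − 0.6) = 0.4900/0.8500 = 0.5765

p = 0.5765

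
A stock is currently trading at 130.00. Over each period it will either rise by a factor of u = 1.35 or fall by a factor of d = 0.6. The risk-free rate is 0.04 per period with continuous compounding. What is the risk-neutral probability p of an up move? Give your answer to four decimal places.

Risk-neutral probability p = (e^0.04 − 0.6)/(1.35 − 0.6) = 0.4408/0.7500 = 0.5877

p = 0.5877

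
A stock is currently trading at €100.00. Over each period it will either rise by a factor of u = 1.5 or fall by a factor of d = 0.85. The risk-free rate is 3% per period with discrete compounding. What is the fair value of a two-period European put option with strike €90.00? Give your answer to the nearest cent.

Risk-neutral probability p = (1 + 0.03 − 0.85)/(1.5 − 0.85) = 0.1800/0.6500 = 0.2769
Terminal stock prices: S_uu = 225, S_ud = 127.5, S_dd = 72.25
Terminal payoffs (K − S): max(-135, 0) = 0, max(-37.5, 0) = 0, max(17.75, 0) = 17.75
Node u (S = 150): V_u = 1/1.03·[0.2769·0.0000 + 0.7231·0.0000] = 0.0000
Node d (S = 85): V_d = 1/1.03·[0.2769·0.0000 + 0.7231·17.7500] = 12.4608
Node 0 (S = 100): V_0 = 1/1.03·[0.2769·0.0000 + 0.7231·12.4608] = 8.7477

€8.75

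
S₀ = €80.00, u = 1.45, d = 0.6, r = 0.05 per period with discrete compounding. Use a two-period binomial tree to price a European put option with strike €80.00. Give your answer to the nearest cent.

€14.98

Risk-neutral probability p = (1 + 0.05 − 0.6)/(1.45 − 0.6) = 0.4500/0.8500 = 0.5294
Terminal stock prices: S_uu = 168.2, S_ud = 69.6, S_dd = 28.8
Terminal payoffs (K − S): max(-88.2, 0) = 0, max(10.4, 0) = 10.4, max(51.2, 0) = 51.2
Node u (S = 116): V_u = 1/1.05·[0.5294·0.0000 + 0.4706·10.4000] = 4.6611
Node d (S = 48): V_d = 1/1.05·[0.5294·10.4000 + 0.4706·51.2000] = 28.1905
Node 0 (S = 80): V_0 = 1/1.05·[0.5294·4.6611 + 0.4706·28.1905] = 14.9845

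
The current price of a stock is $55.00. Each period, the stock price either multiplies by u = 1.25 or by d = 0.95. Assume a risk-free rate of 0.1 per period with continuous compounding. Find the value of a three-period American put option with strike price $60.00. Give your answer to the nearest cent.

Risk-neutral probability p = (e^0.1 − 0.95)/(1.25 − 0.95) = 0.1552/0.3000 = 0.5172
Terminal stock prices: S_uuu = 107.4, S_uud = 81.64, S_udd = 62.05, S_ddd = 47.16
Terminal payoffs (K − S): max(-47.42, 0) = 0, max(-21.64, 0) = 0, max(-2.047, 0) = 0, max(12.84, 0) = 12.84
Node uu (S = 85.94): continuation = e^(−0.1)·[0.5172·0.0000 + 0.4828·0.0000] = 0.0000; exercise value = 0.0000 ≤ continuation, so V_uu = 0.0000
Node ud (S = 65.31): continuation = e^(−0.1)·[0.5172·0.0000 + 0.4828·0.0000] = 0.0000; exercise value = 0.0000 ≤ continuation, so V_ud = 0.0000
Node dd (S = 49.64): continuation = e^(−0.1)·[0.5172·0.0000 + 0.4828·12.8444] = 5.6107; exercise value = 10.3625 > continuation, so V_dd = 10.3625 (exercise)
Node u (S = 68.75): continuation = e^(−0.1)·[0.5172·0.0000 + 0.4828·0.0000] = 0.0000; exercise value = 0.0000 ≤ continuation, so V_u = 0.0000
Node d (S = 52.25): continuation = e^(−0.1)·[0.5172·0.0000 + 0.4828·10.3625] = 4.5266; exercise value = 7.7500 > continuation, so V_d = 7.7500 (exercise)
Node 0 (S = 55): continuation = e^(−0.1)·[0.5172·0.0000 + 0.4828·7.7500] = 3.3854; exercise value = 5.0000 > continuation, so V_0 = 5.0000 (exercise)

$5.00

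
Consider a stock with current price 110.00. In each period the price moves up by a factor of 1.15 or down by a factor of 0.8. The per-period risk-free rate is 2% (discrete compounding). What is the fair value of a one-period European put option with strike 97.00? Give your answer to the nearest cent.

3.28

Risk-neutral probability p = (1 + 0.02 − 0.8)/(1.15 − 0.8) = 0.2200/0.3500 = 0.6286
Terminal stock prices: S_u = 126.5, S_d = 88
Terminal payoffs (K − S): max(-29.5, 0) = 0, max(9, 0) = 9
Node 0 (S = 110): V_0 = 1/1.02·[0.6286·0.0000 + 0.3714·9.0000] = 3.2773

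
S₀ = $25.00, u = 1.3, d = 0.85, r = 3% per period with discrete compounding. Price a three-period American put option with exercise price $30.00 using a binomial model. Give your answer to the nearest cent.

$5.96

Risk-neutral probability p = (1 + 0.03 − 0.85)/(1.3 − 0.85) = 0.1800/0.4500 = 0.4000
Terminal stock prices: S_uuu = 54.93, S_uud = 35.91, S_udd = 23.48, S_ddd = 15.35
Terminal payoffs (K − S): max(-24.93, 0) = 0, max(-5.913, 0) = 0, max(6.519, 0) = 6.519, max(14.65, 0) = 14.65
Node uu (S = 42.25): continuation = 1/1.03·[0.4000·0.0000 + 0.6000·0.0000] = 0.0000; exercise value = 0.0000 ≤ continuation, so V_uu = 0.0000
Node ud (S = 27.62): continuation = 1/1.03·[0.4000·0.0000 + 0.6000·6.5188] = 3.7973; exercise value = 2.3750 ≤ continuation, so V_ud = 3.7973
Node dd (S = 18.06): continuation = 1/1.03·[0.4000·6.5188 + 0.6000·14.6469] = 11.0637; exercise value = 11.9375 > continuation, so V_dd = 11.9375 (exercise)
Node u (S = 32.5): continuation = 1/1.03·[0.4000·0.0000 + 0.6000·3.7973] = 2.2120; exercise value = 0.0000 ≤ continuation, so V_u = 2.2120
Node d (S = 21.25): continuation = 1/1.03·[0.4000·3.7973 + 0.6000·11.9375] = 8.4286; exercise value = 8.7500 > continuation, so V_d = 8.7500 (exercise)
Node 0 (S = 25): continuation = 1/1.03·[0.4000·2.2120 + 0.6000·8.7500] = 5.9561; exercise value = 5.0000 ≤ continuation, so V_0 = 5.9561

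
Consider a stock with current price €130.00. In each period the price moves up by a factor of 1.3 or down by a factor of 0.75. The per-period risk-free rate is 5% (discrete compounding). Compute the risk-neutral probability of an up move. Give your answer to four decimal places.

Risk-neutral probability p = (1 + 0.05 − 0.75)/(1.3 − 0.75) = 0.3000/0.5500 = 0.5455

p = 0.5455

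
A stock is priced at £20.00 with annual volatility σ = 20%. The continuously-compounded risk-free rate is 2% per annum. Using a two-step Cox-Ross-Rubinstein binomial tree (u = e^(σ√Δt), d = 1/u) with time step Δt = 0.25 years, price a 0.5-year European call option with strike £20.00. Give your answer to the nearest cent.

£1.10

CRR parameters: u = e^(σ√Δt) = e^(0.2·√0.25) = 1.1052, d = 1/u = 0.9048
Per-period rate: rΔt = 0.02·0.25 = 0.005, so R = e^0.005 = 1.0050
Risk-neutral probability p = (e^0.005 − 0.9048)/(1.1052 − 0.9048) = 0.1002/0.2003 = 0.5000
Terminal stock prices: S_uu = 24.43, S_ud = 20, S_dd = 16.37
Terminal payoffs (S − K): max(4.428, 0) = 4.428, max(0, 0) = 0, max(-3.625, 0) = 0
Node u (S = 22.1): V_u = e^(−0.005)·[0.5000·4.4281 + 0.5000·0.0000] = 2.2032
Node d (S = 18.1): V_d = e^(−0.005)·[0.5000·0.0000 + 0.5000·0.0000] = 0.0000
Node 0 (S = 20): V_0 = e^(−0.005)·[0.5000·2.2032 + 0.5000·0.0000] = 1.0962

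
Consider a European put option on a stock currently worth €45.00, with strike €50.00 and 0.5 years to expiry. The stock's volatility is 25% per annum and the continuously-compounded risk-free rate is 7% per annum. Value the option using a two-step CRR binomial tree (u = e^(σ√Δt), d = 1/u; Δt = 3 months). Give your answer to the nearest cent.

CRR parameters: u = e^(σ√Δt) = e^(0.25·√0.25) = 1.1331, d = 1/u = 0.8825
Per-period rate: rΔt = 0.07·0.25 = 0.0175, so R = e^0.0175 = 1.0177
Risk-neutral probability p = (e^0.0175 − 0.8825)/(1.1331 − 0.8825) = 0.1352/0.2507 = 0.5392
Terminal stock prices: S_uu = 57.78, S_ud = 45, S_dd = 35.05
Terminal payoffs (K − S): max(-7.781, 0) = 0, max(5, 0) = 5, max(14.95, 0) = 14.95
Node u (S = 50.99): V_u = e^(−0.0175)·[0.5392·0.0000 + 0.4608·5.0000] = 2.2639
Node d (S = 39.71): V_d = e^(−0.0175)·[0.5392·5.0000 + 0.4608·14.9540] = 9.4203
Node 0 (S = 45): V_0 = e^(−0.0175)·[0.5392·2.2639 + 0.4608·9.4203] = 5.4649

€5.46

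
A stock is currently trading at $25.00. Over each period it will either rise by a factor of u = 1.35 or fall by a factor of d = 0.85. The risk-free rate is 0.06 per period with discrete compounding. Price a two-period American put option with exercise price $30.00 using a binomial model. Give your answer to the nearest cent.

$5.07

Risk-neutral probability p = (1 + 0.06 − 0.85)/(1.35 − 0.85) = 0.2100/0.5000 = 0.4200
Terminal stock prices: S_uu = 45.56, S_ud = 28.69, S_dd = 18.06
Terminal payoffs (K − S): max(-15.56, 0) = 0, max(1.312, 0) = 1.312, max(11.94, 0) = 11.94
Node u (S = 33.75): continuation = 1/1.06·[0.4200·0.0000 + 0.5800·1.3125] = 0.7182; exercise value = 0.0000 ≤ continuation, so V_u = 0.7182
Node d (S = 21.25): continuation = 1/1.06·[0.4200·1.3125 + 0.5800·11.9375] = 7.0519; exercise value = 8.7500 > continuation, so V_d = 8.7500 (exercise)
Node 0 (S = 25): continuation = 1/1.06·[0.4200·0.7182 + 0.5800·8.7500] = 5.0723; exercise value = 5.0000 ≤ continuation, so V_0 = 5.0723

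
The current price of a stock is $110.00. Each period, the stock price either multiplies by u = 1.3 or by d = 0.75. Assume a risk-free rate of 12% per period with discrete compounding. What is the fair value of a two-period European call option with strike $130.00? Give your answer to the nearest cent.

$20.17

Risk-neutral probability p = (1 + 0.12 − 0.75)/(1.3 − 0.75) = 0.3700/0.5500 = 0.6727
Terminal stock prices: S_uu = 185.9, S_ud = 107.2, S_dd = 61.88
Terminal payoffs (S − K): max(55.9, 0) = 55.9, max(-22.75, 0) = 0, max(-68.12, 0) = 0
Node u (S = 143): V_u = 1/1.12·[0.6727·55.9000 + 0.3273·0.0000] = 33.5763
Node d (S = 82.5): V_d = 1/1.12·[0.6727·0.0000 + 0.3273·0.0000] = 0.0000
Node 0 (S = 110): V_0 = 1/1.12·[0.6727·33.5763 + 0.3273·0.0000] = 20.1676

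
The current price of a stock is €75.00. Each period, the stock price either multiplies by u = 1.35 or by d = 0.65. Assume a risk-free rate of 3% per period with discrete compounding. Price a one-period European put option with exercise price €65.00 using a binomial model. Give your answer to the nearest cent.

€7.21

Risk-neutral probability p = (1 + 0.03 − 0.65)/(1.35 − 0.65) = 0.3800/0.7000 = 0.5429
Terminal stock prices: S_u = 101.2, S_d = 48.75
Terminal payoffs (K − S): max(-36.25, 0) = 0, max(16.25, 0) = 16.25
Node 0 (S = 75): V_0 = 1/1.03·[0.5429·0.0000 + 0.4571·16.2500] = 7.2122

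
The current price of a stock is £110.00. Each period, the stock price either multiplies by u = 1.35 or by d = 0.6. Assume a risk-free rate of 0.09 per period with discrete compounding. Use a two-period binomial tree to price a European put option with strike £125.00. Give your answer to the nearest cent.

Risk-neutral probability p = (1 + 0.09 − 0.6)/(1.35 − 0.6) = 0.4900/0.7500 = 0.6533
Terminal stock prices: S_uu = 200.5, S_ud = 89.1, S_dd = 39.6
Terminal payoffs (K − S): max(-75.48, 0) = 0, max(35.9, 0) = 35.9, max(85.4, 0) = 85.4
Node u (S = 148.5): V_u = 1/1.09·[0.6533·0.0000 + 0.3467·35.9000] = 11.4177
Node d (S = 66): V_d = 1/1.09·[0.6533·35.9000 + 0.3467·85.4000] = 48.6789
Node 0 (S = 110): V_0 = 1/1.09·[0.6533·11.4177 + 0.3467·48.6789] = 22.3256

£22.33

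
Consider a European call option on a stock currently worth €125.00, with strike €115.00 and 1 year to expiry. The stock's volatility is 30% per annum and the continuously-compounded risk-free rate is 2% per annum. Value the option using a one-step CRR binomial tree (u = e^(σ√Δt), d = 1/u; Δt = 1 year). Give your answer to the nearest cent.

€24.16

CRR parameters: u = e^(σ√Δt) = e^(0.3·√1) = 1.3499, d = 1/u = 0.7408
Per-period rate: rΔt = 0.02·1 = 0.02, so R = e^0.02 = 1.0202
Risk-neutral probability p = (e^0.02 − 0.7408)/(1.3499 − 0.7408) = 0.2794/0.6090 = 0.4587
Terminal stock prices: S_u = 168.7, S_d = 92.6
Terminal payoffs (S − K): max(53.73, 0) = 53.73, max(-22.4, 0) = 0
Node 0 (S = 125): V_0 = e^(−0.02)·[0.4587·53.7324 + 0.5413·0.0000] = 24.1604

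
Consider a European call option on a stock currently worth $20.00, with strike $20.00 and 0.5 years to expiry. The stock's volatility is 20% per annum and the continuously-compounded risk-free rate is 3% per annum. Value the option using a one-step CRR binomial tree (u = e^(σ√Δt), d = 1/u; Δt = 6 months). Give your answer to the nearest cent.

CRR parameters: u = e^(σ√Δt) = e^(0.2·√0.5) = 1.1519, d = 1/u = 0.8681
Per-period rate: rΔt = 0.03·0.5 = 0.015, so R = e^0.015 = 1.0151
Risk-neutral probability p = (e^0.015 − 0.8681)/(1.1519 − 0.8681) = 0.1470/0.2838 = 0.5180
Terminal stock prices: S_u = 23.04, S_d = 17.36
Terminal payoffs (S − K): max(3.038, 0) = 3.038, max(-2.638, 0) = 0
Node 0 (S = 20): V_0 = e^(−0.015)·[0.5180·3.0382 + 0.4820·0.0000] = 1.5502

$1.55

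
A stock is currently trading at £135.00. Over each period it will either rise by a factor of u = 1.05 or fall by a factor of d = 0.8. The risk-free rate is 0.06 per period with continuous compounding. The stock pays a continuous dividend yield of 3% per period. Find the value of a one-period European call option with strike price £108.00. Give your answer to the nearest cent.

£29.30

Per-period risk-free factor R = e^0.06 = 1.0618; dividend-adjusted growth = e^(0.06−0.03) = 1.0305.
Risk-neutral probability p = (1.0305 − 0.8)/(1.05 − 0.8) = 0.2305/0.2500 = 0.9218
Terminal stock prices: S_u = 141.8, S_d = 108
Terminal payoffs (S − K): max(33.75, 0) = 33.75, max(0, 0) = 0
Node 0 (S = 135): V_0 = e^(−0.06)·[0.9218·33.7500 + 0.0782·0.0000] = 29.2996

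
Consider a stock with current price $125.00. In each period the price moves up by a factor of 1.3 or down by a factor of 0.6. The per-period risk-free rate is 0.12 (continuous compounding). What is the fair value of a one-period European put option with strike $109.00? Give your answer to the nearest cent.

$7.43

Risk-neutral probability p = (e^0.12 − 0.6)/(1.3 − 0.6) = 0.5275/0.7000 = 0.7536
Terminal stock prices: S_u = 162.5, S_d = 75
Terminal payoffs (K − S): max(-53.5, 0) = 0, max(34, 0) = 34
Node 0 (S = 125): V_0 = e^(−0.12)·[0.7536·0.0000 + 0.2464·34.0000] = 7.4313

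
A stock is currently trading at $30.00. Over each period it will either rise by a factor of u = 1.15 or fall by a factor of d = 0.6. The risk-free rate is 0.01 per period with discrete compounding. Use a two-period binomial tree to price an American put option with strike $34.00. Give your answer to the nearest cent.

Risk-neutral probability p = (1 + 0.01 − 0.6)/(1.15 − 0.6) = 0.4100/0.5500 = 0.7455
Terminal stock prices: S_uu = 39.67, S_ud = 20.7, S_dd = 10.8
Terminal payoffs (K − S): max(-5.675, 0) = 0, max(13.3, 0) = 13.3, max(23.2, 0) = 23.2
Node u (S = 34.5): continuation = 1/1.01·[0.7455·0.0000 + 0.2545·13.3000] = 3.3519; exercise value = 0.0000 ≤ continuation, so V_u = 3.3519
Node d (S = 18): continuation = 1/1.01·[0.7455·13.3000 + 0.2545·23.2000] = 15.6634; exercise value = 16.0000 > continuation, so V_d = 16.0000 (exercise)
Node 0 (S = 30): continuation = 1/1.01·[0.7455·3.3519 + 0.2545·16.0000] = 6.5064; exercise value = 4.0000 ≤ continuation, so V_0 = 6.5064

$6.51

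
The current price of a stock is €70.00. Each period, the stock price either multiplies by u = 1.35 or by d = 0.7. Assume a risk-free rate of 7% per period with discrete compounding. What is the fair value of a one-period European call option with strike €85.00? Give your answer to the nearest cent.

Risk-neutral probability p = (1 + 0.07 − 0.7)/(1.35 − 0.7) = 0.3700/0.6500 = 0.5692
Terminal stock prices: S_u = 94.5, S_d = 49
Terminal payoffs (S − K): max(9.5, 0) = 9.5, max(-36, 0) = 0
Node 0 (S = 70): V_0 = 1/1.07·[0.5692·9.5000 + 0.4308·0.0000] = 5.0539

€5.05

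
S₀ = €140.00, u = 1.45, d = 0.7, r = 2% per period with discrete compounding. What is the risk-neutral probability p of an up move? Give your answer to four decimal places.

Risk-neutral probability p = (1 + 0.02 − 0.7)/(1.45 − 0.7) = 0.3200/0.7500 = 0.4267

p = 0.4267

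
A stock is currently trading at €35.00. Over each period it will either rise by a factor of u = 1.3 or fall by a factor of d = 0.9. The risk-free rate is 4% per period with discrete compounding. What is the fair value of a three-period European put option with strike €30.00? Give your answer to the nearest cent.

€1.09

Risk-neutral probability p = (1 + 0.04 − 0.9)/(1.3 − 0.9) = 0.1400/0.4000 = 0.3500
Terminal stock prices: S_uuu = 76.89, S_uud = 53.24, S_udd = 36.86, S_ddd = 25.52
Terminal payoffs (K − S): max(-46.89, 0) = 0, max(-23.24, 0) = 0, max(-6.855, 0) = 0, max(4.485, 0) = 4.485
Node uu (S = 59.15): V_uu = 1/1.04·[0.3500·0.0000 + 0.6500·0.0000] = 0.0000
Node ud (S = 40.95): V_ud = 1/1.04·[0.3500·0.0000 + 0.6500·0.0000] = 0.0000
Node dd (S = 28.35): V_dd = 1/1.04·[0.3500·0.0000 + 0.6500·4.4850] = 2.8031
Node u (S = 45.5): V_u = 1/1.04·[0.3500·0.0000 + 0.6500·0.0000] = 0.0000
Node d (S = 31.5): V_d = 1/1.04·[0.3500·0.0000 + 0.6500·2.8031] = 1.7520
Node 0 (S = 35): V_0 = 1/1.04·[0.3500·0.0000 + 0.6500·1.7520] = 1.0950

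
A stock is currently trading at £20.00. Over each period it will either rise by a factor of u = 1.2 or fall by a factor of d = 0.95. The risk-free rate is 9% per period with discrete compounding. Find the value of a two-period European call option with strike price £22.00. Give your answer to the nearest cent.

Risk-neutral probability p = (1 + 0.09 − 0.95)/(1.2 − 0.95) = 0.1400/0.2500 = 0.5600
Terminal stock prices: S_uu = 28.8, S_ud = 22.8, S_dd = 18.05
Terminal payoffs (S − K): max(6.8, 0) = 6.8, max(0.8, 0) = 0.8, max(-3.95, 0) = 0
Node u (S = 24): V_u = 1/1.09·[0.5600·6.8000 + 0.4400·0.8000] = 3.8165
Node d (S = 19): V_d = 1/1.09·[0.5600·0.8000 + 0.4400·0.0000] = 0.4110
Node 0 (S = 20): V_0 = 1/1.09·[0.5600·3.8165 + 0.4400·0.4110] = 2.1267

£2.13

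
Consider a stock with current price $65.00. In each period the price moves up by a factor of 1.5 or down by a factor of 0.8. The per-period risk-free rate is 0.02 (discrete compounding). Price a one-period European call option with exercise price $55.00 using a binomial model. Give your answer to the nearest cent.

Risk-neutral probability p = (1 + 0.02 − 0.8)/(1.5 − 0.8) = 0.2200/0.7000 = 0.3143
Terminal stock prices: S_u = 97.5, S_d = 52
Terminal payoffs (S − K): max(42.5, 0) = 42.5, max(-3, 0) = 0
Node 0 (S = 65): V_0 = 1/1.02·[0.3143·42.5000 + 0.6857·0.0000] = 13.0952

$13.10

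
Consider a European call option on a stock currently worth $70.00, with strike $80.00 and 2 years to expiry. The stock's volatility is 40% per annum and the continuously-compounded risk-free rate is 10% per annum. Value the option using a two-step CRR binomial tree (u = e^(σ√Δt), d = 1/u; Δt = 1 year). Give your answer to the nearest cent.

$17.39

CRR parameters: u = e^(σ√Δt) = e^(0.4·√1) = 1.4918, d = 1/u = 0.6703
Per-period rate: rΔt = 0.1·1 = 0.1, so R = e^0.1 = 1.1052
Risk-neutral probability p = (e^0.1 − 0.6703)/(1.4918 − 0.6703) = 0.4349/0.8215 = 0.5293
Terminal stock prices: S_uu = 155.8, S_ud = 70, S_dd = 31.45
Terminal payoffs (S − K): max(75.79, 0) = 75.79, max(-10, 0) = 0, max(-48.55, 0) = 0
Node u (S = 104.4): V_u = e^(−0.1)·[0.5293·75.7879 + 0.4707·0.0000] = 36.2995
Node d (S = 46.92): V_d = e^(−0.1)·[0.5293·0.0000 + 0.4707·0.0000] = 0.0000
Node 0 (S = 70): V_0 = e^(−0.1)·[0.5293·36.2995 + 0.4707·0.0000] = 17.3861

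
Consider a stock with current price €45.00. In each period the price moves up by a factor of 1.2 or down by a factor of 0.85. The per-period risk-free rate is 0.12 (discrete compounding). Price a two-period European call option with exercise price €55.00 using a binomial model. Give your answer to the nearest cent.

€4.65

Risk-neutral probability p = (1 + 0.12 − 0.85)/(1.2 − 0.85) = 0.2700/0.3500 = 0.7714
Terminal stock prices: S_uu = 64.8, S_ud = 45.9, S_dd = 32.51
Terminal payoffs (S − K): max(9.8, 0) = 9.8, max(-9.1, 0) = 0, max(-22.49, 0) = 0
Node u (S = 54): V_u = 1/1.12·[0.7714·9.8000 + 0.2286·0.0000] = 6.7500
Node d (S = 38.25): V_d = 1/1.12·[0.7714·0.0000 + 0.2286·0.0000] = 0.0000
Node 0 (S = 45): V_0 = 1/1.12·[0.7714·6.7500 + 0.2286·0.0000] = 4.6492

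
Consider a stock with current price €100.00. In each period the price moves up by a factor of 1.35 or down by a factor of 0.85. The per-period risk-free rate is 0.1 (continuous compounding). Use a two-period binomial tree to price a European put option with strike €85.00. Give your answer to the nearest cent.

Risk-neutral probability p = (e^0.1 − 0.85)/(1.35 − 0.85) = 0.2552/0.5000 = 0.5103
Terminal stock prices: S_uu = 182.3, S_ud = 114.8, S_dd = 72.25
Terminal payoffs (K − S): max(-97.25, 0) = 0, max(-29.75, 0) = 0, max(12.75, 0) = 12.75
Node u (S = 135): V_u = e^(−0.1)·[0.5103·0.0000 + 0.4897·0.0000] = 0.0000
Node d (S = 85): V_d = e^(−0.1)·[0.5103·0.0000 + 0.4897·12.7500] = 5.6490
Node 0 (S = 100): V_0 = e^(−0.1)·[0.5103·0.0000 + 0.4897·5.6490] = 2.5029

€2.50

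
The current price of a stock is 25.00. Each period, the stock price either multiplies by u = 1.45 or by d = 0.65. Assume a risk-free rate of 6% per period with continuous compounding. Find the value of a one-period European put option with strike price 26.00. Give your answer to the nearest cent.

Risk-neutral probability p = (e^0.06 − 0.65)/(1.45 − 0.65) = 0.4118/0.8000 = 0.5148
Terminal stock prices: S_u = 36.25, S_d = 16.25
Terminal payoffs (K − S): max(-10.25, 0) = 0, max(9.75, 0) = 9.75
Node 0 (S = 25): V_0 = e^(−0.06)·[0.5148·0.0000 + 0.4852·9.7500] = 4.4552

4.46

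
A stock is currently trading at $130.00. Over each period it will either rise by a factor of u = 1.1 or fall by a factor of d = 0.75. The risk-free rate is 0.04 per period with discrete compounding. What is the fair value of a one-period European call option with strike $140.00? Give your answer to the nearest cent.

Risk-neutral probability p = (1 + 0.04 − 0.75)/(1.1 − 0.75) = 0.2900/0.3500 = 0.8286
Terminal stock prices: S_u = 143, S_d = 97.5
Terminal payoffs (S − K): max(3, 0) = 3, max(-42.5, 0) = 0
Node 0 (S = 130): V_0 = 1/1.04·[0.8286·3.0000 + 0.1714·0.0000] = 2.3901

$2.39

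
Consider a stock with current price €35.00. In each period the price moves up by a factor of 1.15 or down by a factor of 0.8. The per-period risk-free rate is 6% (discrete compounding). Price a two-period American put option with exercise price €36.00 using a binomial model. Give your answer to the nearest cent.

€2.59

Risk-neutral probability p = (1 + 0.06 − 0.8)/(1.15 − 0.8) = 0.2600/0.3500 = 0.7429
Terminal stock prices: S_uu = 46.29, S_ud = 32.2, S_dd = 22.4
Terminal payoffs (K − S): max(-10.29, 0) = 0, max(3.8, 0) = 3.8, max(13.6, 0) = 13.6
Node u (S = 40.25): continuation = 1/1.06·[0.7429·0.0000 + 0.2571·3.8000] = 0.9218; exercise value = 0.0000 ≤ continuation, so V_u = 0.9218
Node d (S = 28): continuation = 1/1.06·[0.7429·3.8000 + 0.2571·13.6000] = 5.9623; exercise value = 8.0000 > continuation, so V_d = 8.0000 (exercise)
Node 0 (S = 35): continuation = 1/1.06·[0.7429·0.9218 + 0.2571·8.0000] = 2.5867; exercise value = 1.0000 ≤ continuation, so V_0 = 2.5867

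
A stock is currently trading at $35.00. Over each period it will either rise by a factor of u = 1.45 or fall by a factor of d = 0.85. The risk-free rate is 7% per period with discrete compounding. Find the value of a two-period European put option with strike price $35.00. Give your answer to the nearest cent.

Risk-neutral probability p = (1 + 0.07 − 0.85)/(1.45 − 0.85) = 0.2200/0.6000 = 0.3667
Terminal stock prices: S_uu = 73.59, S_ud = 43.14, S_dd = 25.29
Terminal payoffs (K − S): max(-38.59, 0) = 0, max(-8.137, 0) = 0, max(9.713, 0) = 9.713
Node u (S = 50.75): V_u = 1/1.07·[0.3667·0.0000 + 0.6333·0.0000] = 0.0000
Node d (S = 29.75): V_d = 1/1.07·[0.3667·0.0000 + 0.6333·9.7125] = 5.7488
Node 0 (S = 35): V_0 = 1/1.07·[0.3667·0.0000 + 0.6333·5.7488] = 3.4027

$3.40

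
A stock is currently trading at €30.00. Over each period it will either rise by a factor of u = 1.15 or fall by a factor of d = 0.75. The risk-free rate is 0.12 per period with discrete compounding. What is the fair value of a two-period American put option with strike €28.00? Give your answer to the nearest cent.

Risk-neutral probability p = (1 + 0.12 − 0.75)/(1.15 − 0.75) = 0.3700/0.4000 = 0.9250
Terminal stock prices: S_uu = 39.67, S_ud = 25.88, S_dd = 16.88
Terminal payoffs (K − S): max(-11.67, 0) = 0, max(2.125, 0) = 2.125, max(11.12, 0) = 11.12
Node u (S = 34.5): continuation = 1/1.12·[0.9250·0.0000 + 0.0750·2.1250] = 0.1423; exercise value = 0.0000 ≤ continuation, so V_u = 0.1423
Node d (S = 22.5): continuation = 1/1.12·[0.9250·2.1250 + 0.0750·11.1250] = 2.5000; exercise value = 5.5000 > continuation, so V_d = 5.5000 (exercise)
Node 0 (S = 30): continuation = 1/1.12·[0.9250·0.1423 + 0.0750·5.5000] = 0.4858; exercise value = 0.0000 ≤ continuation, so V_0 = 0.4858

€0.49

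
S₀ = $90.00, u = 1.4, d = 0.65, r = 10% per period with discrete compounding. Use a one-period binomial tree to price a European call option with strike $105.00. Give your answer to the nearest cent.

Risk-neutral probability p = (1 + 0.1 − 0.65)/(1.4 − 0.65) = 0.4500/0.7500 = 0.6000
Terminal stock prices: S_u = 126, S_d = 58.5
Terminal payoffs (S − K): max(21, 0) = 21, max(-46.5, 0) = 0
Node 0 (S = 90): V_0 = 1/1.1·[0.6000·21.0000 + 0.4000·0.0000] = 11.4545

$11.45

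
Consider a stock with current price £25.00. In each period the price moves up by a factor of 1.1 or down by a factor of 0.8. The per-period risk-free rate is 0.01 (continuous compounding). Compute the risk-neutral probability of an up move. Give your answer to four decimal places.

p = 0.7002

Risk-neutral probability p = (e^0.01 − 0.8)/(1.1 − 0.8) = 0.2101/0.3000 = 0.7002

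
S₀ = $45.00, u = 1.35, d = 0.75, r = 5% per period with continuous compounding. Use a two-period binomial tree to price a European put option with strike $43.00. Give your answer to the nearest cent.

$3.97

Risk-neutral probability p = (e^0.05 − 0.75)/(1.35 − 0.75) = 0.3013/0.6000 = 0.5021
Terminal stock prices: S_uu = 82.01, S_ud = 45.56, S_dd = 25.31
Terminal payoffs (K − S): max(-39.01, 0) = 0, max(-2.563, 0) = 0, max(17.69, 0) = 17.69
Node u (S = 60.75): V_u = e^(−0.05)·[0.5021·0.0000 + 0.4979·0.0000] = 0.0000
Node d (S = 33.75): V_d = e^(−0.05)·[0.5021·0.0000 + 0.4979·17.6875] = 8.3768
Node 0 (S = 45): V_0 = e^(−0.05)·[0.5021·0.0000 + 0.4979·8.3768] = 3.9672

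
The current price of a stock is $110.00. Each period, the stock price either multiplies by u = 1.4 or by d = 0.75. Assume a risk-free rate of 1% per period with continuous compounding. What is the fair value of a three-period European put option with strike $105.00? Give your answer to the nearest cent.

Risk-neutral probability p = (e^0.01 − 0.75)/(1.4 − 0.75) = 0.2601/0.6500 = 0.4001
Terminal stock prices: S_uuu = 301.8, S_uud = 161.7, S_udd = 86.62, S_ddd = 46.41
Terminal payoffs (K − S): max(-196.8, 0) = 0, max(-56.7, 0) = 0, max(18.38, 0) = 18.38, max(58.59, 0) = 58.59
Node uu (S = 215.6): V_uu = e^(−0.01)·[0.4001·0.0000 + 0.5999·0.0000] = 0.0000
Node ud (S = 115.5): V_ud = e^(−0.01)·[0.4001·0.0000 + 0.5999·18.3750] = 10.9139
Node dd (S = 61.88): V_dd = e^(−0.01)·[0.4001·18.3750 + 0.5999·58.5938] = 42.0802
Node u (S = 154): V_u = e^(−0.01)·[0.4001·0.0000 + 0.5999·10.9139] = 6.4823
Node d (S = 82.5): V_d = e^(−0.01)·[0.4001·10.9139 + 0.5999·42.0802] = 29.3167
Node 0 (S = 110): V_0 = e^(−0.01)·[0.4001·6.4823 + 0.5999·29.3167] = 19.9804

$19.98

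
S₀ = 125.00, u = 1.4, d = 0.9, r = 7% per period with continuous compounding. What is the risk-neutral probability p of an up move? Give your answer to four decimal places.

p = 0.3450

Risk-neutral probability p = (e^0.07 − 0.9)/(1.4 − 0.9) = 0.1725/0.5000 = 0.3450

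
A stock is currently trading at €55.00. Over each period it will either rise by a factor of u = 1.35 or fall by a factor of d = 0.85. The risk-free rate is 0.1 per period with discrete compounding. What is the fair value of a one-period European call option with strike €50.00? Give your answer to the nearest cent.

€11.02

Risk-neutral probability p = (1 + 0.1 − 0.85)/(1.35 − 0.85) = 0.2500/0.5000 = 0.5000
Terminal stock prices: S_u = 74.25, S_d = 46.75
Terminal payoffs (S − K): max(24.25, 0) = 24.25, max(-3.25, 0) = 0
Node 0 (S = 55): V_0 = 1/1.1·[0.5000·24.2500 + 0.5000·0.0000] = 11.0227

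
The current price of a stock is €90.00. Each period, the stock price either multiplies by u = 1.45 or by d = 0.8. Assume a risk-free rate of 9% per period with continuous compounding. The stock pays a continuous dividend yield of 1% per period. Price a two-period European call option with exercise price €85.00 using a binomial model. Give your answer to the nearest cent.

Per-period risk-free factor R = e^0.09 = 1.0942; dividend-adjusted growth = e^(0.09−0.01) = 1.0833.
Risk-neutral probability p = (1.0833 − 0.8)/(1.45 − 0.8) = 0.2833/0.6500 = 0.4358
Terminal stock prices: S_uu = 189.2, S_ud = 104.4, S_dd = 57.6
Terminal payoffs (S − K): max(104.2, 0) = 104.2, max(19.4, 0) = 19.4, max(-27.4, 0) = 0
Node u (S = 130.5): V_u = e^(−0.09)·[0.4358·104.2250 + 0.5642·19.4000] = 51.5174
Node d (S = 72): V_d = e^(−0.09)·[0.4358·19.4000 + 0.5642·0.0000] = 7.7273
Node 0 (S = 90): V_0 = e^(−0.09)·[0.4358·51.5174 + 0.5642·7.7273] = 24.5045

€24.50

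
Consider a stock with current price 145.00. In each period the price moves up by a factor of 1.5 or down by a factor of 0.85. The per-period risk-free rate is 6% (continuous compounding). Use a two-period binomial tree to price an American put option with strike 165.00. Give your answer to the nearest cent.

26.50

Risk-neutral probability p = (e^0.06 − 0.85)/(1.5 − 0.85) = 0.2118/0.6500 = 0.3259
Terminal stock prices: S_uu = 326.2, S_ud = 184.9, S_dd = 104.8
Terminal payoffs (K − S): max(-161.2, 0) = 0, max(-19.88, 0) = 0, max(60.24, 0) = 60.24
Node u (S = 217.5): continuation = e^(−0.06)·[0.3259·0.0000 + 0.6741·0.0000] = 0.0000; exercise value = 0.0000 ≤ continuation, so V_u = 0.0000
Node d (S = 123.2): continuation = e^(−0.06)·[0.3259·0.0000 + 0.6741·60.2375] = 38.2412; exercise value = 41.7500 > continuation, so V_d = 41.7500 (exercise)
Node 0 (S = 145): continuation = e^(−0.06)·[0.3259·0.0000 + 0.6741·41.7500] = 26.5046; exercise value = 20.0000 ≤ continuation, so V_0 = 26.5046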